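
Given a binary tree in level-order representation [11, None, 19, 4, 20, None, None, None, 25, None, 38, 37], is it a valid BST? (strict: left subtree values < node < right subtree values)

Level-order array: [11, None, 19, 4, 20, None, None, None, 25, None, 38, 37]
Validate using subtree bounds (lo, hi): at each node, require lo < value < hi,
then recurse left with hi=value and right with lo=value.
Preorder trace (stopping at first violation):
  at node 11 with bounds (-inf, +inf): OK
  at node 19 with bounds (11, +inf): OK
  at node 4 with bounds (11, 19): VIOLATION
Node 4 violates its bound: not (11 < 4 < 19).
Result: Not a valid BST


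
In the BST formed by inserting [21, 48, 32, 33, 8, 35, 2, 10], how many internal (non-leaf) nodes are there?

Tree built from: [21, 48, 32, 33, 8, 35, 2, 10]
Tree (level-order array): [21, 8, 48, 2, 10, 32, None, None, None, None, None, None, 33, None, 35]
Rule: An internal node has at least one child.
Per-node child counts:
  node 21: 2 child(ren)
  node 8: 2 child(ren)
  node 2: 0 child(ren)
  node 10: 0 child(ren)
  node 48: 1 child(ren)
  node 32: 1 child(ren)
  node 33: 1 child(ren)
  node 35: 0 child(ren)
Matching nodes: [21, 8, 48, 32, 33]
Count of internal (non-leaf) nodes: 5


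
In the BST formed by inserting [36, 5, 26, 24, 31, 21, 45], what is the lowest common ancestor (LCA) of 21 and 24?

Tree insertion order: [36, 5, 26, 24, 31, 21, 45]
Tree (level-order array): [36, 5, 45, None, 26, None, None, 24, 31, 21]
In a BST, the LCA of p=21, q=24 is the first node v on the
root-to-leaf path with p <= v <= q (go left if both < v, right if both > v).
Walk from root:
  at 36: both 21 and 24 < 36, go left
  at 5: both 21 and 24 > 5, go right
  at 26: both 21 and 24 < 26, go left
  at 24: 21 <= 24 <= 24, this is the LCA
LCA = 24


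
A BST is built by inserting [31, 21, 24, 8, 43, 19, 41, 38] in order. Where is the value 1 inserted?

Starting tree (level order): [31, 21, 43, 8, 24, 41, None, None, 19, None, None, 38]
Insertion path: 31 -> 21 -> 8
Result: insert 1 as left child of 8
Final tree (level order): [31, 21, 43, 8, 24, 41, None, 1, 19, None, None, 38]


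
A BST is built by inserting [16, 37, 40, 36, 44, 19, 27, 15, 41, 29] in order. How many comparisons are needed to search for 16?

Search path for 16: 16
Found: True
Comparisons: 1


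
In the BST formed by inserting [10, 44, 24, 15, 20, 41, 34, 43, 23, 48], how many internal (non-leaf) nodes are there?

Tree built from: [10, 44, 24, 15, 20, 41, 34, 43, 23, 48]
Tree (level-order array): [10, None, 44, 24, 48, 15, 41, None, None, None, 20, 34, 43, None, 23]
Rule: An internal node has at least one child.
Per-node child counts:
  node 10: 1 child(ren)
  node 44: 2 child(ren)
  node 24: 2 child(ren)
  node 15: 1 child(ren)
  node 20: 1 child(ren)
  node 23: 0 child(ren)
  node 41: 2 child(ren)
  node 34: 0 child(ren)
  node 43: 0 child(ren)
  node 48: 0 child(ren)
Matching nodes: [10, 44, 24, 15, 20, 41]
Count of internal (non-leaf) nodes: 6


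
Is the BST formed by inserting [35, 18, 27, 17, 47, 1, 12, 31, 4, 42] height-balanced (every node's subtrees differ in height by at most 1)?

Tree (level-order array): [35, 18, 47, 17, 27, 42, None, 1, None, None, 31, None, None, None, 12, None, None, 4]
Definition: a tree is height-balanced if, at every node, |h(left) - h(right)| <= 1 (empty subtree has height -1).
Bottom-up per-node check:
  node 4: h_left=-1, h_right=-1, diff=0 [OK], height=0
  node 12: h_left=0, h_right=-1, diff=1 [OK], height=1
  node 1: h_left=-1, h_right=1, diff=2 [FAIL (|-1-1|=2 > 1)], height=2
  node 17: h_left=2, h_right=-1, diff=3 [FAIL (|2--1|=3 > 1)], height=3
  node 31: h_left=-1, h_right=-1, diff=0 [OK], height=0
  node 27: h_left=-1, h_right=0, diff=1 [OK], height=1
  node 18: h_left=3, h_right=1, diff=2 [FAIL (|3-1|=2 > 1)], height=4
  node 42: h_left=-1, h_right=-1, diff=0 [OK], height=0
  node 47: h_left=0, h_right=-1, diff=1 [OK], height=1
  node 35: h_left=4, h_right=1, diff=3 [FAIL (|4-1|=3 > 1)], height=5
Node 1 violates the condition: |-1 - 1| = 2 > 1.
Result: Not balanced


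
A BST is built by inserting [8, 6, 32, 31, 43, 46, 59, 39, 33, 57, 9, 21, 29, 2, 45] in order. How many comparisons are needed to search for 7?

Search path for 7: 8 -> 6
Found: False
Comparisons: 2


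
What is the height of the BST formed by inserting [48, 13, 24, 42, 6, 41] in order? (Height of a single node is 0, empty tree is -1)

Insertion order: [48, 13, 24, 42, 6, 41]
Tree (level-order array): [48, 13, None, 6, 24, None, None, None, 42, 41]
Compute height bottom-up (empty subtree = -1):
  height(6) = 1 + max(-1, -1) = 0
  height(41) = 1 + max(-1, -1) = 0
  height(42) = 1 + max(0, -1) = 1
  height(24) = 1 + max(-1, 1) = 2
  height(13) = 1 + max(0, 2) = 3
  height(48) = 1 + max(3, -1) = 4
Height = 4


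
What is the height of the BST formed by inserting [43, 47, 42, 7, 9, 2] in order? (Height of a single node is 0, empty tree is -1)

Insertion order: [43, 47, 42, 7, 9, 2]
Tree (level-order array): [43, 42, 47, 7, None, None, None, 2, 9]
Compute height bottom-up (empty subtree = -1):
  height(2) = 1 + max(-1, -1) = 0
  height(9) = 1 + max(-1, -1) = 0
  height(7) = 1 + max(0, 0) = 1
  height(42) = 1 + max(1, -1) = 2
  height(47) = 1 + max(-1, -1) = 0
  height(43) = 1 + max(2, 0) = 3
Height = 3


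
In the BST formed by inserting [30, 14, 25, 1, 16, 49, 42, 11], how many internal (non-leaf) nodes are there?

Tree built from: [30, 14, 25, 1, 16, 49, 42, 11]
Tree (level-order array): [30, 14, 49, 1, 25, 42, None, None, 11, 16]
Rule: An internal node has at least one child.
Per-node child counts:
  node 30: 2 child(ren)
  node 14: 2 child(ren)
  node 1: 1 child(ren)
  node 11: 0 child(ren)
  node 25: 1 child(ren)
  node 16: 0 child(ren)
  node 49: 1 child(ren)
  node 42: 0 child(ren)
Matching nodes: [30, 14, 1, 25, 49]
Count of internal (non-leaf) nodes: 5


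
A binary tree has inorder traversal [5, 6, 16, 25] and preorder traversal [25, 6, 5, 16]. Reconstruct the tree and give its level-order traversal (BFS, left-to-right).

Inorder:  [5, 6, 16, 25]
Preorder: [25, 6, 5, 16]
Algorithm: preorder visits root first, so consume preorder in order;
for each root, split the current inorder slice at that value into
left-subtree inorder and right-subtree inorder, then recurse.
Recursive splits:
  root=25; inorder splits into left=[5, 6, 16], right=[]
  root=6; inorder splits into left=[5], right=[16]
  root=5; inorder splits into left=[], right=[]
  root=16; inorder splits into left=[], right=[]
Reconstructed level-order: [25, 6, 5, 16]


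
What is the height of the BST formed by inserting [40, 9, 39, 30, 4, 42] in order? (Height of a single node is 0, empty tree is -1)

Insertion order: [40, 9, 39, 30, 4, 42]
Tree (level-order array): [40, 9, 42, 4, 39, None, None, None, None, 30]
Compute height bottom-up (empty subtree = -1):
  height(4) = 1 + max(-1, -1) = 0
  height(30) = 1 + max(-1, -1) = 0
  height(39) = 1 + max(0, -1) = 1
  height(9) = 1 + max(0, 1) = 2
  height(42) = 1 + max(-1, -1) = 0
  height(40) = 1 + max(2, 0) = 3
Height = 3


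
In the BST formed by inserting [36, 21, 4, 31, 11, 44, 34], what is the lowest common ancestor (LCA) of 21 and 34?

Tree insertion order: [36, 21, 4, 31, 11, 44, 34]
Tree (level-order array): [36, 21, 44, 4, 31, None, None, None, 11, None, 34]
In a BST, the LCA of p=21, q=34 is the first node v on the
root-to-leaf path with p <= v <= q (go left if both < v, right if both > v).
Walk from root:
  at 36: both 21 and 34 < 36, go left
  at 21: 21 <= 21 <= 34, this is the LCA
LCA = 21


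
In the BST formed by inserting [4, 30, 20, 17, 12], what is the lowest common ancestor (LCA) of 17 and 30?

Tree insertion order: [4, 30, 20, 17, 12]
Tree (level-order array): [4, None, 30, 20, None, 17, None, 12]
In a BST, the LCA of p=17, q=30 is the first node v on the
root-to-leaf path with p <= v <= q (go left if both < v, right if both > v).
Walk from root:
  at 4: both 17 and 30 > 4, go right
  at 30: 17 <= 30 <= 30, this is the LCA
LCA = 30


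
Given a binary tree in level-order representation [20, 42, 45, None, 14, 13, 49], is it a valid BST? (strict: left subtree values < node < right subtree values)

Level-order array: [20, 42, 45, None, 14, 13, 49]
Validate using subtree bounds (lo, hi): at each node, require lo < value < hi,
then recurse left with hi=value and right with lo=value.
Preorder trace (stopping at first violation):
  at node 20 with bounds (-inf, +inf): OK
  at node 42 with bounds (-inf, 20): VIOLATION
Node 42 violates its bound: not (-inf < 42 < 20).
Result: Not a valid BST


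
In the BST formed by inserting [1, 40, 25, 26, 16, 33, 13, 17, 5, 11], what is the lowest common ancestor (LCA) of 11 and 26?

Tree insertion order: [1, 40, 25, 26, 16, 33, 13, 17, 5, 11]
Tree (level-order array): [1, None, 40, 25, None, 16, 26, 13, 17, None, 33, 5, None, None, None, None, None, None, 11]
In a BST, the LCA of p=11, q=26 is the first node v on the
root-to-leaf path with p <= v <= q (go left if both < v, right if both > v).
Walk from root:
  at 1: both 11 and 26 > 1, go right
  at 40: both 11 and 26 < 40, go left
  at 25: 11 <= 25 <= 26, this is the LCA
LCA = 25


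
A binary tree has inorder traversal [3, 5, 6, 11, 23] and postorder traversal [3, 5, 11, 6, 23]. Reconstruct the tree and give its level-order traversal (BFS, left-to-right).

Inorder:   [3, 5, 6, 11, 23]
Postorder: [3, 5, 11, 6, 23]
Algorithm: postorder visits root last, so walk postorder right-to-left;
each value is the root of the current inorder slice — split it at that
value, recurse on the right subtree first, then the left.
Recursive splits:
  root=23; inorder splits into left=[3, 5, 6, 11], right=[]
  root=6; inorder splits into left=[3, 5], right=[11]
  root=11; inorder splits into left=[], right=[]
  root=5; inorder splits into left=[3], right=[]
  root=3; inorder splits into left=[], right=[]
Reconstructed level-order: [23, 6, 5, 11, 3]


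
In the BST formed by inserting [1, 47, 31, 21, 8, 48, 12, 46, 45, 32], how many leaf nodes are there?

Tree built from: [1, 47, 31, 21, 8, 48, 12, 46, 45, 32]
Tree (level-order array): [1, None, 47, 31, 48, 21, 46, None, None, 8, None, 45, None, None, 12, 32]
Rule: A leaf has 0 children.
Per-node child counts:
  node 1: 1 child(ren)
  node 47: 2 child(ren)
  node 31: 2 child(ren)
  node 21: 1 child(ren)
  node 8: 1 child(ren)
  node 12: 0 child(ren)
  node 46: 1 child(ren)
  node 45: 1 child(ren)
  node 32: 0 child(ren)
  node 48: 0 child(ren)
Matching nodes: [12, 32, 48]
Count of leaf nodes: 3


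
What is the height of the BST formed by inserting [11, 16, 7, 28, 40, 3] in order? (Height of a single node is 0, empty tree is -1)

Insertion order: [11, 16, 7, 28, 40, 3]
Tree (level-order array): [11, 7, 16, 3, None, None, 28, None, None, None, 40]
Compute height bottom-up (empty subtree = -1):
  height(3) = 1 + max(-1, -1) = 0
  height(7) = 1 + max(0, -1) = 1
  height(40) = 1 + max(-1, -1) = 0
  height(28) = 1 + max(-1, 0) = 1
  height(16) = 1 + max(-1, 1) = 2
  height(11) = 1 + max(1, 2) = 3
Height = 3


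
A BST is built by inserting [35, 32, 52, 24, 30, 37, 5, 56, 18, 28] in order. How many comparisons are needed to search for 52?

Search path for 52: 35 -> 52
Found: True
Comparisons: 2


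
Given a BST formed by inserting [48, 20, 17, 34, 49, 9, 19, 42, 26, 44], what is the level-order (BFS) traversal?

Tree insertion order: [48, 20, 17, 34, 49, 9, 19, 42, 26, 44]
Tree (level-order array): [48, 20, 49, 17, 34, None, None, 9, 19, 26, 42, None, None, None, None, None, None, None, 44]
BFS from the root, enqueuing left then right child of each popped node:
  queue [48] -> pop 48, enqueue [20, 49], visited so far: [48]
  queue [20, 49] -> pop 20, enqueue [17, 34], visited so far: [48, 20]
  queue [49, 17, 34] -> pop 49, enqueue [none], visited so far: [48, 20, 49]
  queue [17, 34] -> pop 17, enqueue [9, 19], visited so far: [48, 20, 49, 17]
  queue [34, 9, 19] -> pop 34, enqueue [26, 42], visited so far: [48, 20, 49, 17, 34]
  queue [9, 19, 26, 42] -> pop 9, enqueue [none], visited so far: [48, 20, 49, 17, 34, 9]
  queue [19, 26, 42] -> pop 19, enqueue [none], visited so far: [48, 20, 49, 17, 34, 9, 19]
  queue [26, 42] -> pop 26, enqueue [none], visited so far: [48, 20, 49, 17, 34, 9, 19, 26]
  queue [42] -> pop 42, enqueue [44], visited so far: [48, 20, 49, 17, 34, 9, 19, 26, 42]
  queue [44] -> pop 44, enqueue [none], visited so far: [48, 20, 49, 17, 34, 9, 19, 26, 42, 44]
Result: [48, 20, 49, 17, 34, 9, 19, 26, 42, 44]


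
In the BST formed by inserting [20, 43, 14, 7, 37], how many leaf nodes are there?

Tree built from: [20, 43, 14, 7, 37]
Tree (level-order array): [20, 14, 43, 7, None, 37]
Rule: A leaf has 0 children.
Per-node child counts:
  node 20: 2 child(ren)
  node 14: 1 child(ren)
  node 7: 0 child(ren)
  node 43: 1 child(ren)
  node 37: 0 child(ren)
Matching nodes: [7, 37]
Count of leaf nodes: 2


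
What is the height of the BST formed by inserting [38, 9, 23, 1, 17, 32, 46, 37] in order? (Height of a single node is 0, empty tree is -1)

Insertion order: [38, 9, 23, 1, 17, 32, 46, 37]
Tree (level-order array): [38, 9, 46, 1, 23, None, None, None, None, 17, 32, None, None, None, 37]
Compute height bottom-up (empty subtree = -1):
  height(1) = 1 + max(-1, -1) = 0
  height(17) = 1 + max(-1, -1) = 0
  height(37) = 1 + max(-1, -1) = 0
  height(32) = 1 + max(-1, 0) = 1
  height(23) = 1 + max(0, 1) = 2
  height(9) = 1 + max(0, 2) = 3
  height(46) = 1 + max(-1, -1) = 0
  height(38) = 1 + max(3, 0) = 4
Height = 4


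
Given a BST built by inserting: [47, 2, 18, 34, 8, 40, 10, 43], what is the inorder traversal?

Tree insertion order: [47, 2, 18, 34, 8, 40, 10, 43]
Tree (level-order array): [47, 2, None, None, 18, 8, 34, None, 10, None, 40, None, None, None, 43]
Inorder traversal: [2, 8, 10, 18, 34, 40, 43, 47]


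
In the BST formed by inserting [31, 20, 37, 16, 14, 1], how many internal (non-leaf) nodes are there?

Tree built from: [31, 20, 37, 16, 14, 1]
Tree (level-order array): [31, 20, 37, 16, None, None, None, 14, None, 1]
Rule: An internal node has at least one child.
Per-node child counts:
  node 31: 2 child(ren)
  node 20: 1 child(ren)
  node 16: 1 child(ren)
  node 14: 1 child(ren)
  node 1: 0 child(ren)
  node 37: 0 child(ren)
Matching nodes: [31, 20, 16, 14]
Count of internal (non-leaf) nodes: 4


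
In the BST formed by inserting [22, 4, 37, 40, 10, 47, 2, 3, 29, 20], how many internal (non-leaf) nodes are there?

Tree built from: [22, 4, 37, 40, 10, 47, 2, 3, 29, 20]
Tree (level-order array): [22, 4, 37, 2, 10, 29, 40, None, 3, None, 20, None, None, None, 47]
Rule: An internal node has at least one child.
Per-node child counts:
  node 22: 2 child(ren)
  node 4: 2 child(ren)
  node 2: 1 child(ren)
  node 3: 0 child(ren)
  node 10: 1 child(ren)
  node 20: 0 child(ren)
  node 37: 2 child(ren)
  node 29: 0 child(ren)
  node 40: 1 child(ren)
  node 47: 0 child(ren)
Matching nodes: [22, 4, 2, 10, 37, 40]
Count of internal (non-leaf) nodes: 6


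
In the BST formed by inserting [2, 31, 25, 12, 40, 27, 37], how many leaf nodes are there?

Tree built from: [2, 31, 25, 12, 40, 27, 37]
Tree (level-order array): [2, None, 31, 25, 40, 12, 27, 37]
Rule: A leaf has 0 children.
Per-node child counts:
  node 2: 1 child(ren)
  node 31: 2 child(ren)
  node 25: 2 child(ren)
  node 12: 0 child(ren)
  node 27: 0 child(ren)
  node 40: 1 child(ren)
  node 37: 0 child(ren)
Matching nodes: [12, 27, 37]
Count of leaf nodes: 3


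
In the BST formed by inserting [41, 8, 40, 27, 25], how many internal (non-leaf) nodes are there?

Tree built from: [41, 8, 40, 27, 25]
Tree (level-order array): [41, 8, None, None, 40, 27, None, 25]
Rule: An internal node has at least one child.
Per-node child counts:
  node 41: 1 child(ren)
  node 8: 1 child(ren)
  node 40: 1 child(ren)
  node 27: 1 child(ren)
  node 25: 0 child(ren)
Matching nodes: [41, 8, 40, 27]
Count of internal (non-leaf) nodes: 4


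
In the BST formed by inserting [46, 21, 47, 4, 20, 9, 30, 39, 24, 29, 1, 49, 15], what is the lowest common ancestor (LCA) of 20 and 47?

Tree insertion order: [46, 21, 47, 4, 20, 9, 30, 39, 24, 29, 1, 49, 15]
Tree (level-order array): [46, 21, 47, 4, 30, None, 49, 1, 20, 24, 39, None, None, None, None, 9, None, None, 29, None, None, None, 15]
In a BST, the LCA of p=20, q=47 is the first node v on the
root-to-leaf path with p <= v <= q (go left if both < v, right if both > v).
Walk from root:
  at 46: 20 <= 46 <= 47, this is the LCA
LCA = 46


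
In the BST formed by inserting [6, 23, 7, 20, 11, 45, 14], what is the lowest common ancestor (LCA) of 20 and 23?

Tree insertion order: [6, 23, 7, 20, 11, 45, 14]
Tree (level-order array): [6, None, 23, 7, 45, None, 20, None, None, 11, None, None, 14]
In a BST, the LCA of p=20, q=23 is the first node v on the
root-to-leaf path with p <= v <= q (go left if both < v, right if both > v).
Walk from root:
  at 6: both 20 and 23 > 6, go right
  at 23: 20 <= 23 <= 23, this is the LCA
LCA = 23


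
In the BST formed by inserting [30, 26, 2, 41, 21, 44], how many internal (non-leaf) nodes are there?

Tree built from: [30, 26, 2, 41, 21, 44]
Tree (level-order array): [30, 26, 41, 2, None, None, 44, None, 21]
Rule: An internal node has at least one child.
Per-node child counts:
  node 30: 2 child(ren)
  node 26: 1 child(ren)
  node 2: 1 child(ren)
  node 21: 0 child(ren)
  node 41: 1 child(ren)
  node 44: 0 child(ren)
Matching nodes: [30, 26, 2, 41]
Count of internal (non-leaf) nodes: 4


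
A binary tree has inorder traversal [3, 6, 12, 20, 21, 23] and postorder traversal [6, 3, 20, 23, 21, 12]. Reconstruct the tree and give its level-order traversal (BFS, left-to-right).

Inorder:   [3, 6, 12, 20, 21, 23]
Postorder: [6, 3, 20, 23, 21, 12]
Algorithm: postorder visits root last, so walk postorder right-to-left;
each value is the root of the current inorder slice — split it at that
value, recurse on the right subtree first, then the left.
Recursive splits:
  root=12; inorder splits into left=[3, 6], right=[20, 21, 23]
  root=21; inorder splits into left=[20], right=[23]
  root=23; inorder splits into left=[], right=[]
  root=20; inorder splits into left=[], right=[]
  root=3; inorder splits into left=[], right=[6]
  root=6; inorder splits into left=[], right=[]
Reconstructed level-order: [12, 3, 21, 6, 20, 23]


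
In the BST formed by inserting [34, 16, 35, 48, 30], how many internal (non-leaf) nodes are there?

Tree built from: [34, 16, 35, 48, 30]
Tree (level-order array): [34, 16, 35, None, 30, None, 48]
Rule: An internal node has at least one child.
Per-node child counts:
  node 34: 2 child(ren)
  node 16: 1 child(ren)
  node 30: 0 child(ren)
  node 35: 1 child(ren)
  node 48: 0 child(ren)
Matching nodes: [34, 16, 35]
Count of internal (non-leaf) nodes: 3


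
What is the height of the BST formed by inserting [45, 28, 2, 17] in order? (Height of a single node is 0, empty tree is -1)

Insertion order: [45, 28, 2, 17]
Tree (level-order array): [45, 28, None, 2, None, None, 17]
Compute height bottom-up (empty subtree = -1):
  height(17) = 1 + max(-1, -1) = 0
  height(2) = 1 + max(-1, 0) = 1
  height(28) = 1 + max(1, -1) = 2
  height(45) = 1 + max(2, -1) = 3
Height = 3


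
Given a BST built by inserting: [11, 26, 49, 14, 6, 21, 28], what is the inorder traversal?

Tree insertion order: [11, 26, 49, 14, 6, 21, 28]
Tree (level-order array): [11, 6, 26, None, None, 14, 49, None, 21, 28]
Inorder traversal: [6, 11, 14, 21, 26, 28, 49]


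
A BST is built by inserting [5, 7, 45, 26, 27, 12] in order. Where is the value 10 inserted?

Starting tree (level order): [5, None, 7, None, 45, 26, None, 12, 27]
Insertion path: 5 -> 7 -> 45 -> 26 -> 12
Result: insert 10 as left child of 12
Final tree (level order): [5, None, 7, None, 45, 26, None, 12, 27, 10]


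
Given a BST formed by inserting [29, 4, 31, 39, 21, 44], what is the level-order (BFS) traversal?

Tree insertion order: [29, 4, 31, 39, 21, 44]
Tree (level-order array): [29, 4, 31, None, 21, None, 39, None, None, None, 44]
BFS from the root, enqueuing left then right child of each popped node:
  queue [29] -> pop 29, enqueue [4, 31], visited so far: [29]
  queue [4, 31] -> pop 4, enqueue [21], visited so far: [29, 4]
  queue [31, 21] -> pop 31, enqueue [39], visited so far: [29, 4, 31]
  queue [21, 39] -> pop 21, enqueue [none], visited so far: [29, 4, 31, 21]
  queue [39] -> pop 39, enqueue [44], visited so far: [29, 4, 31, 21, 39]
  queue [44] -> pop 44, enqueue [none], visited so far: [29, 4, 31, 21, 39, 44]
Result: [29, 4, 31, 21, 39, 44]


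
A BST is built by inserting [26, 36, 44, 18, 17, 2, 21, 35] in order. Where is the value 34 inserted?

Starting tree (level order): [26, 18, 36, 17, 21, 35, 44, 2]
Insertion path: 26 -> 36 -> 35
Result: insert 34 as left child of 35
Final tree (level order): [26, 18, 36, 17, 21, 35, 44, 2, None, None, None, 34]


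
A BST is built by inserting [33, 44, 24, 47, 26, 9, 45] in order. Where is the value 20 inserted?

Starting tree (level order): [33, 24, 44, 9, 26, None, 47, None, None, None, None, 45]
Insertion path: 33 -> 24 -> 9
Result: insert 20 as right child of 9
Final tree (level order): [33, 24, 44, 9, 26, None, 47, None, 20, None, None, 45]


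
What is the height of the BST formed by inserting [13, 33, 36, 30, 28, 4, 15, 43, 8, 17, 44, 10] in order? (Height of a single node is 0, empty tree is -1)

Insertion order: [13, 33, 36, 30, 28, 4, 15, 43, 8, 17, 44, 10]
Tree (level-order array): [13, 4, 33, None, 8, 30, 36, None, 10, 28, None, None, 43, None, None, 15, None, None, 44, None, 17]
Compute height bottom-up (empty subtree = -1):
  height(10) = 1 + max(-1, -1) = 0
  height(8) = 1 + max(-1, 0) = 1
  height(4) = 1 + max(-1, 1) = 2
  height(17) = 1 + max(-1, -1) = 0
  height(15) = 1 + max(-1, 0) = 1
  height(28) = 1 + max(1, -1) = 2
  height(30) = 1 + max(2, -1) = 3
  height(44) = 1 + max(-1, -1) = 0
  height(43) = 1 + max(-1, 0) = 1
  height(36) = 1 + max(-1, 1) = 2
  height(33) = 1 + max(3, 2) = 4
  height(13) = 1 + max(2, 4) = 5
Height = 5


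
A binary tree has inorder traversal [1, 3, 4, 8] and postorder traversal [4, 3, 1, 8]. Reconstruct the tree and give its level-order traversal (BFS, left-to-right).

Inorder:   [1, 3, 4, 8]
Postorder: [4, 3, 1, 8]
Algorithm: postorder visits root last, so walk postorder right-to-left;
each value is the root of the current inorder slice — split it at that
value, recurse on the right subtree first, then the left.
Recursive splits:
  root=8; inorder splits into left=[1, 3, 4], right=[]
  root=1; inorder splits into left=[], right=[3, 4]
  root=3; inorder splits into left=[], right=[4]
  root=4; inorder splits into left=[], right=[]
Reconstructed level-order: [8, 1, 3, 4]


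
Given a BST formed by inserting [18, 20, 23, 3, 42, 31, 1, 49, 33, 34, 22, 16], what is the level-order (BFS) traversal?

Tree insertion order: [18, 20, 23, 3, 42, 31, 1, 49, 33, 34, 22, 16]
Tree (level-order array): [18, 3, 20, 1, 16, None, 23, None, None, None, None, 22, 42, None, None, 31, 49, None, 33, None, None, None, 34]
BFS from the root, enqueuing left then right child of each popped node:
  queue [18] -> pop 18, enqueue [3, 20], visited so far: [18]
  queue [3, 20] -> pop 3, enqueue [1, 16], visited so far: [18, 3]
  queue [20, 1, 16] -> pop 20, enqueue [23], visited so far: [18, 3, 20]
  queue [1, 16, 23] -> pop 1, enqueue [none], visited so far: [18, 3, 20, 1]
  queue [16, 23] -> pop 16, enqueue [none], visited so far: [18, 3, 20, 1, 16]
  queue [23] -> pop 23, enqueue [22, 42], visited so far: [18, 3, 20, 1, 16, 23]
  queue [22, 42] -> pop 22, enqueue [none], visited so far: [18, 3, 20, 1, 16, 23, 22]
  queue [42] -> pop 42, enqueue [31, 49], visited so far: [18, 3, 20, 1, 16, 23, 22, 42]
  queue [31, 49] -> pop 31, enqueue [33], visited so far: [18, 3, 20, 1, 16, 23, 22, 42, 31]
  queue [49, 33] -> pop 49, enqueue [none], visited so far: [18, 3, 20, 1, 16, 23, 22, 42, 31, 49]
  queue [33] -> pop 33, enqueue [34], visited so far: [18, 3, 20, 1, 16, 23, 22, 42, 31, 49, 33]
  queue [34] -> pop 34, enqueue [none], visited so far: [18, 3, 20, 1, 16, 23, 22, 42, 31, 49, 33, 34]
Result: [18, 3, 20, 1, 16, 23, 22, 42, 31, 49, 33, 34]


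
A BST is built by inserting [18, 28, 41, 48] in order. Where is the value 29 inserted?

Starting tree (level order): [18, None, 28, None, 41, None, 48]
Insertion path: 18 -> 28 -> 41
Result: insert 29 as left child of 41
Final tree (level order): [18, None, 28, None, 41, 29, 48]


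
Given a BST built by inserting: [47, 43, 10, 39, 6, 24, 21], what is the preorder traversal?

Tree insertion order: [47, 43, 10, 39, 6, 24, 21]
Tree (level-order array): [47, 43, None, 10, None, 6, 39, None, None, 24, None, 21]
Preorder traversal: [47, 43, 10, 6, 39, 24, 21]


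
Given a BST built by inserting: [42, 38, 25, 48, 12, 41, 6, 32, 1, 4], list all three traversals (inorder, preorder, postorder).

Tree insertion order: [42, 38, 25, 48, 12, 41, 6, 32, 1, 4]
Tree (level-order array): [42, 38, 48, 25, 41, None, None, 12, 32, None, None, 6, None, None, None, 1, None, None, 4]
Inorder (L, root, R): [1, 4, 6, 12, 25, 32, 38, 41, 42, 48]
Preorder (root, L, R): [42, 38, 25, 12, 6, 1, 4, 32, 41, 48]
Postorder (L, R, root): [4, 1, 6, 12, 32, 25, 41, 38, 48, 42]


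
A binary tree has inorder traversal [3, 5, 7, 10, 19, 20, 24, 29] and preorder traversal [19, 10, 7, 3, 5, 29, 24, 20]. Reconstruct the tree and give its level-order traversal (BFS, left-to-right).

Inorder:  [3, 5, 7, 10, 19, 20, 24, 29]
Preorder: [19, 10, 7, 3, 5, 29, 24, 20]
Algorithm: preorder visits root first, so consume preorder in order;
for each root, split the current inorder slice at that value into
left-subtree inorder and right-subtree inorder, then recurse.
Recursive splits:
  root=19; inorder splits into left=[3, 5, 7, 10], right=[20, 24, 29]
  root=10; inorder splits into left=[3, 5, 7], right=[]
  root=7; inorder splits into left=[3, 5], right=[]
  root=3; inorder splits into left=[], right=[5]
  root=5; inorder splits into left=[], right=[]
  root=29; inorder splits into left=[20, 24], right=[]
  root=24; inorder splits into left=[20], right=[]
  root=20; inorder splits into left=[], right=[]
Reconstructed level-order: [19, 10, 29, 7, 24, 3, 20, 5]


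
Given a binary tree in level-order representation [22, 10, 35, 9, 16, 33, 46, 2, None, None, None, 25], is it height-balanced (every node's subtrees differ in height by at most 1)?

Tree (level-order array): [22, 10, 35, 9, 16, 33, 46, 2, None, None, None, 25]
Definition: a tree is height-balanced if, at every node, |h(left) - h(right)| <= 1 (empty subtree has height -1).
Bottom-up per-node check:
  node 2: h_left=-1, h_right=-1, diff=0 [OK], height=0
  node 9: h_left=0, h_right=-1, diff=1 [OK], height=1
  node 16: h_left=-1, h_right=-1, diff=0 [OK], height=0
  node 10: h_left=1, h_right=0, diff=1 [OK], height=2
  node 25: h_left=-1, h_right=-1, diff=0 [OK], height=0
  node 33: h_left=0, h_right=-1, diff=1 [OK], height=1
  node 46: h_left=-1, h_right=-1, diff=0 [OK], height=0
  node 35: h_left=1, h_right=0, diff=1 [OK], height=2
  node 22: h_left=2, h_right=2, diff=0 [OK], height=3
All nodes satisfy the balance condition.
Result: Balanced


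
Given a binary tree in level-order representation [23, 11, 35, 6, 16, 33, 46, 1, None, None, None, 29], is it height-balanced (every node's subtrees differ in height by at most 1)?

Tree (level-order array): [23, 11, 35, 6, 16, 33, 46, 1, None, None, None, 29]
Definition: a tree is height-balanced if, at every node, |h(left) - h(right)| <= 1 (empty subtree has height -1).
Bottom-up per-node check:
  node 1: h_left=-1, h_right=-1, diff=0 [OK], height=0
  node 6: h_left=0, h_right=-1, diff=1 [OK], height=1
  node 16: h_left=-1, h_right=-1, diff=0 [OK], height=0
  node 11: h_left=1, h_right=0, diff=1 [OK], height=2
  node 29: h_left=-1, h_right=-1, diff=0 [OK], height=0
  node 33: h_left=0, h_right=-1, diff=1 [OK], height=1
  node 46: h_left=-1, h_right=-1, diff=0 [OK], height=0
  node 35: h_left=1, h_right=0, diff=1 [OK], height=2
  node 23: h_left=2, h_right=2, diff=0 [OK], height=3
All nodes satisfy the balance condition.
Result: Balanced


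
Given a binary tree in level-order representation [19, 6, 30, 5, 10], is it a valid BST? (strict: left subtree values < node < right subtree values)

Level-order array: [19, 6, 30, 5, 10]
Validate using subtree bounds (lo, hi): at each node, require lo < value < hi,
then recurse left with hi=value and right with lo=value.
Preorder trace (stopping at first violation):
  at node 19 with bounds (-inf, +inf): OK
  at node 6 with bounds (-inf, 19): OK
  at node 5 with bounds (-inf, 6): OK
  at node 10 with bounds (6, 19): OK
  at node 30 with bounds (19, +inf): OK
No violation found at any node.
Result: Valid BST


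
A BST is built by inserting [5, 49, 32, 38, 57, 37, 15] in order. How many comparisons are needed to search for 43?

Search path for 43: 5 -> 49 -> 32 -> 38
Found: False
Comparisons: 4


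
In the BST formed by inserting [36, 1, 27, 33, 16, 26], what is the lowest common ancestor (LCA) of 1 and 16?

Tree insertion order: [36, 1, 27, 33, 16, 26]
Tree (level-order array): [36, 1, None, None, 27, 16, 33, None, 26]
In a BST, the LCA of p=1, q=16 is the first node v on the
root-to-leaf path with p <= v <= q (go left if both < v, right if both > v).
Walk from root:
  at 36: both 1 and 16 < 36, go left
  at 1: 1 <= 1 <= 16, this is the LCA
LCA = 1


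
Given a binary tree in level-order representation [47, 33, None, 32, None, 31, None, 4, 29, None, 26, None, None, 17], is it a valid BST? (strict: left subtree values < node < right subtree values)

Level-order array: [47, 33, None, 32, None, 31, None, 4, 29, None, 26, None, None, 17]
Validate using subtree bounds (lo, hi): at each node, require lo < value < hi,
then recurse left with hi=value and right with lo=value.
Preorder trace (stopping at first violation):
  at node 47 with bounds (-inf, +inf): OK
  at node 33 with bounds (-inf, 47): OK
  at node 32 with bounds (-inf, 33): OK
  at node 31 with bounds (-inf, 32): OK
  at node 4 with bounds (-inf, 31): OK
  at node 26 with bounds (4, 31): OK
  at node 17 with bounds (4, 26): OK
  at node 29 with bounds (31, 32): VIOLATION
Node 29 violates its bound: not (31 < 29 < 32).
Result: Not a valid BST


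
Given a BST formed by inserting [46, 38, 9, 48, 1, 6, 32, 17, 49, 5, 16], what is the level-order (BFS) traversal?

Tree insertion order: [46, 38, 9, 48, 1, 6, 32, 17, 49, 5, 16]
Tree (level-order array): [46, 38, 48, 9, None, None, 49, 1, 32, None, None, None, 6, 17, None, 5, None, 16]
BFS from the root, enqueuing left then right child of each popped node:
  queue [46] -> pop 46, enqueue [38, 48], visited so far: [46]
  queue [38, 48] -> pop 38, enqueue [9], visited so far: [46, 38]
  queue [48, 9] -> pop 48, enqueue [49], visited so far: [46, 38, 48]
  queue [9, 49] -> pop 9, enqueue [1, 32], visited so far: [46, 38, 48, 9]
  queue [49, 1, 32] -> pop 49, enqueue [none], visited so far: [46, 38, 48, 9, 49]
  queue [1, 32] -> pop 1, enqueue [6], visited so far: [46, 38, 48, 9, 49, 1]
  queue [32, 6] -> pop 32, enqueue [17], visited so far: [46, 38, 48, 9, 49, 1, 32]
  queue [6, 17] -> pop 6, enqueue [5], visited so far: [46, 38, 48, 9, 49, 1, 32, 6]
  queue [17, 5] -> pop 17, enqueue [16], visited so far: [46, 38, 48, 9, 49, 1, 32, 6, 17]
  queue [5, 16] -> pop 5, enqueue [none], visited so far: [46, 38, 48, 9, 49, 1, 32, 6, 17, 5]
  queue [16] -> pop 16, enqueue [none], visited so far: [46, 38, 48, 9, 49, 1, 32, 6, 17, 5, 16]
Result: [46, 38, 48, 9, 49, 1, 32, 6, 17, 5, 16]


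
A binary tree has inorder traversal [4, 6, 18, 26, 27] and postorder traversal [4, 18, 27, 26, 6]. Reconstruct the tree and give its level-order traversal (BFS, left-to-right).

Inorder:   [4, 6, 18, 26, 27]
Postorder: [4, 18, 27, 26, 6]
Algorithm: postorder visits root last, so walk postorder right-to-left;
each value is the root of the current inorder slice — split it at that
value, recurse on the right subtree first, then the left.
Recursive splits:
  root=6; inorder splits into left=[4], right=[18, 26, 27]
  root=26; inorder splits into left=[18], right=[27]
  root=27; inorder splits into left=[], right=[]
  root=18; inorder splits into left=[], right=[]
  root=4; inorder splits into left=[], right=[]
Reconstructed level-order: [6, 4, 26, 18, 27]


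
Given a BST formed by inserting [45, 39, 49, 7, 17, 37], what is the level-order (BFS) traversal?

Tree insertion order: [45, 39, 49, 7, 17, 37]
Tree (level-order array): [45, 39, 49, 7, None, None, None, None, 17, None, 37]
BFS from the root, enqueuing left then right child of each popped node:
  queue [45] -> pop 45, enqueue [39, 49], visited so far: [45]
  queue [39, 49] -> pop 39, enqueue [7], visited so far: [45, 39]
  queue [49, 7] -> pop 49, enqueue [none], visited so far: [45, 39, 49]
  queue [7] -> pop 7, enqueue [17], visited so far: [45, 39, 49, 7]
  queue [17] -> pop 17, enqueue [37], visited so far: [45, 39, 49, 7, 17]
  queue [37] -> pop 37, enqueue [none], visited so far: [45, 39, 49, 7, 17, 37]
Result: [45, 39, 49, 7, 17, 37]


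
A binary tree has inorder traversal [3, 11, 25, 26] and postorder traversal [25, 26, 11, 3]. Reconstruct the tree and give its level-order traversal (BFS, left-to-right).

Inorder:   [3, 11, 25, 26]
Postorder: [25, 26, 11, 3]
Algorithm: postorder visits root last, so walk postorder right-to-left;
each value is the root of the current inorder slice — split it at that
value, recurse on the right subtree first, then the left.
Recursive splits:
  root=3; inorder splits into left=[], right=[11, 25, 26]
  root=11; inorder splits into left=[], right=[25, 26]
  root=26; inorder splits into left=[25], right=[]
  root=25; inorder splits into left=[], right=[]
Reconstructed level-order: [3, 11, 26, 25]


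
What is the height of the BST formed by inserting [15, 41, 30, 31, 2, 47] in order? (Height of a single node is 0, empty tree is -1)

Insertion order: [15, 41, 30, 31, 2, 47]
Tree (level-order array): [15, 2, 41, None, None, 30, 47, None, 31]
Compute height bottom-up (empty subtree = -1):
  height(2) = 1 + max(-1, -1) = 0
  height(31) = 1 + max(-1, -1) = 0
  height(30) = 1 + max(-1, 0) = 1
  height(47) = 1 + max(-1, -1) = 0
  height(41) = 1 + max(1, 0) = 2
  height(15) = 1 + max(0, 2) = 3
Height = 3


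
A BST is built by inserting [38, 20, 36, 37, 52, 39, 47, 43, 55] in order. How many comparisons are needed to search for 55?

Search path for 55: 38 -> 52 -> 55
Found: True
Comparisons: 3


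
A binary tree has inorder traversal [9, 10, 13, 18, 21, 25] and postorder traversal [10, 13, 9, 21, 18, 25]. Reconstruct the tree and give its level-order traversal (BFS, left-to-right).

Inorder:   [9, 10, 13, 18, 21, 25]
Postorder: [10, 13, 9, 21, 18, 25]
Algorithm: postorder visits root last, so walk postorder right-to-left;
each value is the root of the current inorder slice — split it at that
value, recurse on the right subtree first, then the left.
Recursive splits:
  root=25; inorder splits into left=[9, 10, 13, 18, 21], right=[]
  root=18; inorder splits into left=[9, 10, 13], right=[21]
  root=21; inorder splits into left=[], right=[]
  root=9; inorder splits into left=[], right=[10, 13]
  root=13; inorder splits into left=[10], right=[]
  root=10; inorder splits into left=[], right=[]
Reconstructed level-order: [25, 18, 9, 21, 13, 10]


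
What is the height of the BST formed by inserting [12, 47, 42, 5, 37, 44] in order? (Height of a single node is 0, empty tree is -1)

Insertion order: [12, 47, 42, 5, 37, 44]
Tree (level-order array): [12, 5, 47, None, None, 42, None, 37, 44]
Compute height bottom-up (empty subtree = -1):
  height(5) = 1 + max(-1, -1) = 0
  height(37) = 1 + max(-1, -1) = 0
  height(44) = 1 + max(-1, -1) = 0
  height(42) = 1 + max(0, 0) = 1
  height(47) = 1 + max(1, -1) = 2
  height(12) = 1 + max(0, 2) = 3
Height = 3


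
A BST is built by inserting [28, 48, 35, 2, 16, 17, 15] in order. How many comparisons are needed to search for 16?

Search path for 16: 28 -> 2 -> 16
Found: True
Comparisons: 3


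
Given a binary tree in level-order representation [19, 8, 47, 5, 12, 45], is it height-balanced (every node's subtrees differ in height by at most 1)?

Tree (level-order array): [19, 8, 47, 5, 12, 45]
Definition: a tree is height-balanced if, at every node, |h(left) - h(right)| <= 1 (empty subtree has height -1).
Bottom-up per-node check:
  node 5: h_left=-1, h_right=-1, diff=0 [OK], height=0
  node 12: h_left=-1, h_right=-1, diff=0 [OK], height=0
  node 8: h_left=0, h_right=0, diff=0 [OK], height=1
  node 45: h_left=-1, h_right=-1, diff=0 [OK], height=0
  node 47: h_left=0, h_right=-1, diff=1 [OK], height=1
  node 19: h_left=1, h_right=1, diff=0 [OK], height=2
All nodes satisfy the balance condition.
Result: Balanced


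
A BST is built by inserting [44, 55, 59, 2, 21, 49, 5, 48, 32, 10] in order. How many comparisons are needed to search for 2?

Search path for 2: 44 -> 2
Found: True
Comparisons: 2


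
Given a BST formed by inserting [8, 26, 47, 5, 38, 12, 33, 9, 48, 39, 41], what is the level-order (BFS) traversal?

Tree insertion order: [8, 26, 47, 5, 38, 12, 33, 9, 48, 39, 41]
Tree (level-order array): [8, 5, 26, None, None, 12, 47, 9, None, 38, 48, None, None, 33, 39, None, None, None, None, None, 41]
BFS from the root, enqueuing left then right child of each popped node:
  queue [8] -> pop 8, enqueue [5, 26], visited so far: [8]
  queue [5, 26] -> pop 5, enqueue [none], visited so far: [8, 5]
  queue [26] -> pop 26, enqueue [12, 47], visited so far: [8, 5, 26]
  queue [12, 47] -> pop 12, enqueue [9], visited so far: [8, 5, 26, 12]
  queue [47, 9] -> pop 47, enqueue [38, 48], visited so far: [8, 5, 26, 12, 47]
  queue [9, 38, 48] -> pop 9, enqueue [none], visited so far: [8, 5, 26, 12, 47, 9]
  queue [38, 48] -> pop 38, enqueue [33, 39], visited so far: [8, 5, 26, 12, 47, 9, 38]
  queue [48, 33, 39] -> pop 48, enqueue [none], visited so far: [8, 5, 26, 12, 47, 9, 38, 48]
  queue [33, 39] -> pop 33, enqueue [none], visited so far: [8, 5, 26, 12, 47, 9, 38, 48, 33]
  queue [39] -> pop 39, enqueue [41], visited so far: [8, 5, 26, 12, 47, 9, 38, 48, 33, 39]
  queue [41] -> pop 41, enqueue [none], visited so far: [8, 5, 26, 12, 47, 9, 38, 48, 33, 39, 41]
Result: [8, 5, 26, 12, 47, 9, 38, 48, 33, 39, 41]


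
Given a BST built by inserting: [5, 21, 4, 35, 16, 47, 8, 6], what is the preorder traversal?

Tree insertion order: [5, 21, 4, 35, 16, 47, 8, 6]
Tree (level-order array): [5, 4, 21, None, None, 16, 35, 8, None, None, 47, 6]
Preorder traversal: [5, 4, 21, 16, 8, 6, 35, 47]


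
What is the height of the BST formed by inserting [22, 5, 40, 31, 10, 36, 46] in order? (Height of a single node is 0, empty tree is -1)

Insertion order: [22, 5, 40, 31, 10, 36, 46]
Tree (level-order array): [22, 5, 40, None, 10, 31, 46, None, None, None, 36]
Compute height bottom-up (empty subtree = -1):
  height(10) = 1 + max(-1, -1) = 0
  height(5) = 1 + max(-1, 0) = 1
  height(36) = 1 + max(-1, -1) = 0
  height(31) = 1 + max(-1, 0) = 1
  height(46) = 1 + max(-1, -1) = 0
  height(40) = 1 + max(1, 0) = 2
  height(22) = 1 + max(1, 2) = 3
Height = 3


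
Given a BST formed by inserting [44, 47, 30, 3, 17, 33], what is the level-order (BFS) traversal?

Tree insertion order: [44, 47, 30, 3, 17, 33]
Tree (level-order array): [44, 30, 47, 3, 33, None, None, None, 17]
BFS from the root, enqueuing left then right child of each popped node:
  queue [44] -> pop 44, enqueue [30, 47], visited so far: [44]
  queue [30, 47] -> pop 30, enqueue [3, 33], visited so far: [44, 30]
  queue [47, 3, 33] -> pop 47, enqueue [none], visited so far: [44, 30, 47]
  queue [3, 33] -> pop 3, enqueue [17], visited so far: [44, 30, 47, 3]
  queue [33, 17] -> pop 33, enqueue [none], visited so far: [44, 30, 47, 3, 33]
  queue [17] -> pop 17, enqueue [none], visited so far: [44, 30, 47, 3, 33, 17]
Result: [44, 30, 47, 3, 33, 17]


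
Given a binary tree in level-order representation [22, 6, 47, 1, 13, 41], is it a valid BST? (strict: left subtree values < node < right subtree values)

Level-order array: [22, 6, 47, 1, 13, 41]
Validate using subtree bounds (lo, hi): at each node, require lo < value < hi,
then recurse left with hi=value and right with lo=value.
Preorder trace (stopping at first violation):
  at node 22 with bounds (-inf, +inf): OK
  at node 6 with bounds (-inf, 22): OK
  at node 1 with bounds (-inf, 6): OK
  at node 13 with bounds (6, 22): OK
  at node 47 with bounds (22, +inf): OK
  at node 41 with bounds (22, 47): OK
No violation found at any node.
Result: Valid BST
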